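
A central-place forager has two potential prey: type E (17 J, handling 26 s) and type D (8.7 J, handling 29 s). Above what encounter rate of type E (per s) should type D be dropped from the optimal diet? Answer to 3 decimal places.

0.033 per s

At the threshold, the rate on type E alone equals the profitability of type D: λ·17/(1 + λ·26) = 8.7/29 = 0.3.
Rearranging, λ(17 − 0.3×26) = 0.3, so λ = 0.3/9.2 = 0.03261 per s.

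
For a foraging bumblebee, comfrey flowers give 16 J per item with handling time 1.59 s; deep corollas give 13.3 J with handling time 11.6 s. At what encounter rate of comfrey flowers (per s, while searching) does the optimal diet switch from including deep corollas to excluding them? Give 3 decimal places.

The zero-one rule: include deep corollas iff E₂/h₂ > λE₁/(1+λh₁). Equality gives the switch point.
λE₁h₂ = E₂ + λE₂h₁ ⇒ λ = E₂/(E₁h₂ − E₂h₁) = 13.3/(185.6 − 21.15) = 0.08087 per s.

0.081 per s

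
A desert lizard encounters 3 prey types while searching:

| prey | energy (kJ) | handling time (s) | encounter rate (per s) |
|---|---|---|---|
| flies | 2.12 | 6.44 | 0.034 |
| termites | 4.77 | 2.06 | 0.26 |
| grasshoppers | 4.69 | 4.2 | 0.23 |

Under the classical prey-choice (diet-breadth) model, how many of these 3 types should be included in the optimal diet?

2

Profitabilities (E/h, kJ/s): termites 2.32, grasshoppers 1.12, flies 0.329. Add prey in this order while the next type's profitability exceeds the intake rate on those already taken.
Rate on top 1: 0.8076. grasshoppers: 1.12 > 0.8076 → include.
Rate on top 2: 0.927. flies: 0.329 < 0.927 → exclude; stop.
Optimal diet: termites, grasshoppers — 2 of 3 types.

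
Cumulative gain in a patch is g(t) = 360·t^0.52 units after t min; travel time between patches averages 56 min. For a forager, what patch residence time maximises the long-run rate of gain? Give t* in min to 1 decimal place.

60.7 min

Optimal t* satisfies g'(t*) = g(t*)/(T + t*).
g'(t) = 0.52·360·t^-0.48. Setting 0.52·360·t^-0.48 = 360·t^0.52/(56+t) gives 0.52(56+t) = t, so 0.48·t = 0.52×56.
t* = 0.52×56/0.48 = 60.67 min.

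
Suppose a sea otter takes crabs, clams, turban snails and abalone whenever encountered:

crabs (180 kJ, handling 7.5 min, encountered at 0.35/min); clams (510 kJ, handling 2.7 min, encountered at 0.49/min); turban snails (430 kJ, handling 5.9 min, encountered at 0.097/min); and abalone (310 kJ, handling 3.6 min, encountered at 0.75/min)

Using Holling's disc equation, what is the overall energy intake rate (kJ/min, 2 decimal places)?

71.42 kJ/min

R = (0.35×180 + 0.49×510 + 0.097×430 + 0.75×310) / (1 + 0.35×7.5 + 0.49×2.7 + 0.097×5.9 + 0.75×3.6) = 587.1/8.22 = 71.42 kJ/min.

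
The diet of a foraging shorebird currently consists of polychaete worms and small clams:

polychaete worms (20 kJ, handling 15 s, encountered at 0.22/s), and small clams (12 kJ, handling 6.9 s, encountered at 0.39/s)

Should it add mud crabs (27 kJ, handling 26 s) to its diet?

No

On polychaete worms and small clams alone, R = ΣλE/(1+Σλh) = 9.08/6.991 = 1.299 kJ/s.
mud crabs: E/h = 27/26 = 1.038 kJ/s.
1.038 < 1.299, so adding mud crabs would lower the average — exclude it.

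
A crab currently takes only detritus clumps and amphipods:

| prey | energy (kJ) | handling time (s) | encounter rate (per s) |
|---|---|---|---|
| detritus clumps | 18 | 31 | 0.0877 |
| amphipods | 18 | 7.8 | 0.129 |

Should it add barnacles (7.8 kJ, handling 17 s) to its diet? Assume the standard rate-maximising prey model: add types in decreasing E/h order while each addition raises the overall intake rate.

Current rate: (0.0877×18 + 0.129×18)/(1 + 0.0877×31 + 0.129×7.8) = 0.8255 kJ/s.
Profitability of barnacles: 7.8/17 = 0.4588 kJ/s.
0.4588 < 0.8255, so adding barnacles would lower the average — exclude it.

No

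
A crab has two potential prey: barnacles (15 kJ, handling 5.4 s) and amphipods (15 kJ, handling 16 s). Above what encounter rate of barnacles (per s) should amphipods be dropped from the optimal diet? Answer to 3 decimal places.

0.094 per s

Drop amphipods once their profitability E₂/h₂ falls below the rate achievable on barnacles alone: E₂/h₂ = λE₁/(1 + λh₁).
Solve for λ: λE₁h₂ = E₂(1 + λh₁) → λ(E₁h₂ − E₂h₁) = E₂ → λ = E₂/(E₁h₂ − E₂h₁).
λ = 15/(15×16 − 15×5.4) = 15/159 = 0.09434 per s.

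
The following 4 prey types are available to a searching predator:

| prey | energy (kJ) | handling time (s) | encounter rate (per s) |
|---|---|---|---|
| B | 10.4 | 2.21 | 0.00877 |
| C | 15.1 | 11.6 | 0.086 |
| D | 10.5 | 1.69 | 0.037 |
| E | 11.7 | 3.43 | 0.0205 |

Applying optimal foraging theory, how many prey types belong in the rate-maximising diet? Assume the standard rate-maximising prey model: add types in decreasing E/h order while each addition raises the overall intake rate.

4

E/h in descending order: D 6.21, B 4.71, E 3.41, C 1.3 kJ/s. The optimal diet is the largest prefix of this list for which every included type satisfies E_i/h_i > R on the types above it.
Rate on top 1: 0.3656. B: 4.71 > 0.3656 → include.
Rate on top 2: 0.4434. E: 3.41 > 0.4434 → include.
Rate on top 3: 0.6245. C: 1.3 > 0.6245 → include.
Optimal diet: D, B, E, C — 4 of 4 types.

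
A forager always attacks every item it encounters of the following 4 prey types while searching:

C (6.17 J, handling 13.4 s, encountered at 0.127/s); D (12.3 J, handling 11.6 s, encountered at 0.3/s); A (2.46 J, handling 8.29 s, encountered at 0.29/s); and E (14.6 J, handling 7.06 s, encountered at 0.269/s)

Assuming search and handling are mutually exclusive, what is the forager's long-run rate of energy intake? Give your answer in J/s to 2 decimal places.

R = (0.127×6.17 + 0.3×12.3 + 0.29×2.46 + 0.269×14.6) / (1 + 0.127×13.4 + 0.3×11.6 + 0.29×8.29 + 0.269×7.06) = 9.114/10.49 = 0.8693 J/s.

0.87 J/s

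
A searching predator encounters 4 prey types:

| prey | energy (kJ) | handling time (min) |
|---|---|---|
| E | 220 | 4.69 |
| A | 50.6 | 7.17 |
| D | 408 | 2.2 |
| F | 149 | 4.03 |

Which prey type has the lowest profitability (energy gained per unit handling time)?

In descending order of E/h:
D: 408/2.2 = 185 kJ/min
E: 220/4.69 = 46.9 kJ/min
F: 149/4.03 = 37 kJ/min
A: 50.6/7.17 = 7.06 kJ/min

A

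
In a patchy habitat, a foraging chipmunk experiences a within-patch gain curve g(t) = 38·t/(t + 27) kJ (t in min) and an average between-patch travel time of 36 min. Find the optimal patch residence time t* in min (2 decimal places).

31.18 min

Optimal t* satisfies g'(t*) = g(t*)/(T + t*).
g'(t) = 38·27/(t + 27)². Setting 38·27/(t+27)² = 38t/[(t+27)(36+t)] gives 27(36+t) = t(t+27), so t² = 27×36 = 972.
t* = √972 = 31.18 min.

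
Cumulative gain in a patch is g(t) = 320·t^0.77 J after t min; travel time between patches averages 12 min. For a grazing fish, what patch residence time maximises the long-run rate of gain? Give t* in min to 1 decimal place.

40.2 min

By the marginal value theorem, leave when the instantaneous gain rate g'(t) equals the habitat-wide average g(t)/(T + t).
g'(t) = 0.77·320·t^-0.23. Setting 0.77·320·t^-0.23 = 320·t^0.77/(12+t) gives 0.77(12+t) = t, so 0.23·t = 0.77×12.
t* = 0.77×12/0.23 = 40.17 min.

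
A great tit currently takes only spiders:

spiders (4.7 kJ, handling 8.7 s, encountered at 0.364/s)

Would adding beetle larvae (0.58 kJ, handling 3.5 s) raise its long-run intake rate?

Current rate: (0.364×4.7)/(1 + 0.364×8.7) = 0.4106 kJ/s.
beetle larvae: E/h = 0.58/3.5 = 0.1657 kJ/s.
Since 0.1657 < R, time spent handling beetle larvae is better spent searching.

No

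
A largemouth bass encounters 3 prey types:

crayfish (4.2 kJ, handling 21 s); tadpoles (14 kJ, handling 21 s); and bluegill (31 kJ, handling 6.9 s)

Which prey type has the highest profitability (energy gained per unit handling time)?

In descending order of E/h:
bluegill: 31/6.9 = 4.49 kJ/s
tadpoles: 14/21 = 0.667 kJ/s
crayfish: 4.2/21 = 0.2 kJ/s

bluegill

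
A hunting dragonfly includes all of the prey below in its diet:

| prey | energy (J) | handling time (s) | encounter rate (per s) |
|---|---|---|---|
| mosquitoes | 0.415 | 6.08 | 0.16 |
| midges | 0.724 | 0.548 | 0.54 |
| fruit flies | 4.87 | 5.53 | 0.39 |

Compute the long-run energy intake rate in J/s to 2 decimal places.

0.53 J/s

R = (0.16×0.415 + 0.54×0.724 + 0.39×4.87) / (1 + 0.16×6.08 + 0.54×0.548 + 0.39×5.53) = 2.357/4.425 = 0.5325 J/s.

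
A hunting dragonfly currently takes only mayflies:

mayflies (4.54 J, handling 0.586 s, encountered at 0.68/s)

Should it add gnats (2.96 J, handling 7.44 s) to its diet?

Intake rate on the current diet: R = (0.68×4.54) / (1 + 0.68×0.586) = 3.087/1.398 = 2.208 J/s.
Profitability of gnats: 2.96/7.44 = 0.3978 J/s.
0.3978 < 2.208, so adding gnats would lower the average — exclude it.

No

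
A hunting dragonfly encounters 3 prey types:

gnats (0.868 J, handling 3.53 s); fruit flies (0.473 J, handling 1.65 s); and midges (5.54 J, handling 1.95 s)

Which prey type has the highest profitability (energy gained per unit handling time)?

Profitability E/h (J/s): gnats = 0.868/3.53 = 0.246, fruit flies = 0.473/1.65 = 0.287, midges = 5.54/1.95 = 2.84.
Ranked: midges > fruit flies > gnats.

midges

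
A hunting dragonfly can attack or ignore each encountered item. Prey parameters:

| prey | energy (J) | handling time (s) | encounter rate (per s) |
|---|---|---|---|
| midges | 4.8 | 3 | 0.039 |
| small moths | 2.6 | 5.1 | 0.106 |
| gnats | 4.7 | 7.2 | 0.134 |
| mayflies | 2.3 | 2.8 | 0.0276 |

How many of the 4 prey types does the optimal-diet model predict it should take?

Profitabilities (E/h, J/s): midges 1.6, mayflies 0.821, gnats 0.653, small moths 0.51. Add prey in this order while the next type's profitability exceeds the intake rate on those already taken.
Rate on top 1: 0.1676. mayflies: 0.821 > 0.1676 → include.
Rate on top 2: 0.2099. gnats: 0.653 > 0.2099 → include.
Rate on top 3: 0.4078. small moths: 0.51 > 0.4078 → include.
Optimal diet: midges, mayflies, gnats, small moths — 4 of 4 types.

4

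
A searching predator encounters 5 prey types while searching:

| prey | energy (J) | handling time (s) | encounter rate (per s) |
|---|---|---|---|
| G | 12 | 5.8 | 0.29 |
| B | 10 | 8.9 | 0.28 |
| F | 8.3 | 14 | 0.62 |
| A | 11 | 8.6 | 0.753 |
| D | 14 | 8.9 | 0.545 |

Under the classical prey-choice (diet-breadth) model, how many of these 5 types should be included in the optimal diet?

2

Profitabilities (E/h, J/s): G 2.07, D 1.57, A 1.28, B 1.12, F 0.593. Add prey in this order while the next type's profitability exceeds the intake rate on those already taken.
Rate on top 1: 1.298. D: 1.57 > 1.298 → include.
Rate on top 2: 1.475. A: 1.28 < 1.475 → exclude; stop.
Optimal diet: G, D — 2 of 5 types.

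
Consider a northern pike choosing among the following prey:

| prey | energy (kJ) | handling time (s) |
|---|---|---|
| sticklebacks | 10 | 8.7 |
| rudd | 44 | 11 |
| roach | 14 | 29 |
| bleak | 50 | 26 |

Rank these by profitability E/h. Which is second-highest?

Profitability E/h (kJ/s): sticklebacks = 10/8.7 = 1.15, rudd = 44/11 = 4, roach = 14/29 = 0.483, bleak = 50/26 = 1.92.
Ranked: rudd > bleak > sticklebacks > roach.

bleak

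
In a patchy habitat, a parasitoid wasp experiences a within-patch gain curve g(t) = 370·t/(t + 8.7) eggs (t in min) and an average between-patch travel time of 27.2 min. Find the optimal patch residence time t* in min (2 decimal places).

15.38 min

By the marginal value theorem, leave when the instantaneous gain rate g'(t) equals the habitat-wide average g(t)/(T + t).
g'(t) = 370·8.7/(t + 8.7)². Setting 370·8.7/(t+8.7)² = 370t/[(t+8.7)(27.2+t)] gives 8.7(27.2+t) = t(t+8.7), so t² = 8.7×27.2 = 236.6.
t* = √236.6 = 15.38 min.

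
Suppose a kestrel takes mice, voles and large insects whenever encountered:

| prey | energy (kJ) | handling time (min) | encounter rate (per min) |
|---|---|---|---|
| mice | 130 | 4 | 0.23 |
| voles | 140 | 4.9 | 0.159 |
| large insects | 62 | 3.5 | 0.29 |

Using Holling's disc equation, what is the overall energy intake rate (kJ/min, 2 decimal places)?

18.88 kJ/min

R = Σλ_iE_i / (1 + Σλ_ih_i)
Numerator: 0.23×130 + 0.159×140 + 0.29×62 = 70.14
Denominator: 1 + 0.23×4 + 0.159×4.9 + 0.29×3.5 = 3.714
R = 70.14/3.714 = 18.88 kJ/min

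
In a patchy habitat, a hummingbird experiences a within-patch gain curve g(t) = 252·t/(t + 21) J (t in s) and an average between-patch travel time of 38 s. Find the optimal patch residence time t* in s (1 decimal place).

By the marginal value theorem, leave when the instantaneous gain rate g'(t) equals the habitat-wide average g(t)/(T + t).
g'(t) = 252·21/(t + 21)². Setting 252·21/(t+21)² = 252t/[(t+21)(38+t)] gives 21(38+t) = t(t+21), so t² = 21×38 = 798.
t* = √798 = 28.25 s.

28.2 s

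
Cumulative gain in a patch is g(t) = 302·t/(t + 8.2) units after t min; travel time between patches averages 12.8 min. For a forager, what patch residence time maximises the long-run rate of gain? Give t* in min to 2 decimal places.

10.24 min

Optimal t* satisfies g'(t*) = g(t*)/(T + t*).
g'(t) = 302·8.2/(t + 8.2)². Setting 302·8.2/(t+8.2)² = 302t/[(t+8.2)(12.8+t)] gives 8.2(12.8+t) = t(t+8.2), so t² = 8.2×12.8 = 105.
t* = √105 = 10.24 min.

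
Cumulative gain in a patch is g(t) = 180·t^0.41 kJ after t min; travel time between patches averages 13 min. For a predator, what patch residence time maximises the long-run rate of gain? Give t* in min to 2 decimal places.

9.03 min

Optimal t* satisfies g'(t*) = g(t*)/(T + t*).
g'(t) = 0.41·180·t^-0.59. Setting 0.41·180·t^-0.59 = 180·t^0.41/(13+t) gives 0.41(13+t) = t, so 0.59·t = 0.41×13.
t* = 0.41×13/0.59 = 9.034 min.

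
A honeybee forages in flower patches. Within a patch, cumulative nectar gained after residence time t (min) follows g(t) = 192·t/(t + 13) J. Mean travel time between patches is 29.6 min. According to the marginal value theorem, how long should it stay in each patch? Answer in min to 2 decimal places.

By the marginal value theorem, leave when the instantaneous gain rate g'(t) equals the habitat-wide average g(t)/(T + t).
g'(t) = 192·13/(t + 13)². Setting 192·13/(t+13)² = 192t/[(t+13)(29.6+t)] gives 13(29.6+t) = t(t+13), so t² = 13×29.6 = 384.8.
t* = √384.8 = 19.62 min.

19.62 min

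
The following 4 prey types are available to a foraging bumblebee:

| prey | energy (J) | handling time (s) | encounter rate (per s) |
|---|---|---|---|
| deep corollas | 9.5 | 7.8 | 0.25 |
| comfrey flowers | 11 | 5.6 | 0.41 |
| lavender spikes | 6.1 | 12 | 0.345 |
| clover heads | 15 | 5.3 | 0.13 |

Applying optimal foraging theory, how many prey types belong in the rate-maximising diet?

2

E/h in descending order: clover heads 2.83, comfrey flowers 1.96, deep corollas 1.22, lavender spikes 0.508 J/s. The optimal diet is the largest prefix of this list for which every included type satisfies E_i/h_i > R on the types above it.
Rate on top 1: 1.155. comfrey flowers: 1.96 > 1.155 → include.
Rate on top 2: 1.621. deep corollas: 1.22 < 1.621 → exclude; stop.
Optimal diet: clover heads, comfrey flowers — 2 of 4 types.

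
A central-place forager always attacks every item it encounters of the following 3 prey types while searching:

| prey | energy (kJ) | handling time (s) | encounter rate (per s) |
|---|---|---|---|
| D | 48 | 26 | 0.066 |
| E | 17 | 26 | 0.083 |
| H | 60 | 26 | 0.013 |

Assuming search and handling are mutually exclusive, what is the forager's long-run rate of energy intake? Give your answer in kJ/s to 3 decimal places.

Energy encountered per unit search time: 0.066×48 + 0.083×17 + 0.013×60 = 5.359 kJ/s.
Handling time per unit search time: 0.066×26 + 0.083×26 + 0.013×26 = 4.212.
Rate = 5.359/(1 + 4.212) = 1.028 kJ/s.

1.028 kJ/s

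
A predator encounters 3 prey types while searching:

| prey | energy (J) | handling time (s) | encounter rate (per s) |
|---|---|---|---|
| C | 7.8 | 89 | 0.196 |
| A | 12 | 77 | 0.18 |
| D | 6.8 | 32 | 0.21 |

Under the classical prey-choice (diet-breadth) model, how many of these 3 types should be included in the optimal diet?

Rank by E/h (J/s): D 0.212, A 0.156, C 0.0876. Include each in turn until the next type's E/h falls below the running intake rate.
Rate on top 1: 0.185. A: 0.156 < 0.185 → exclude; stop.
Optimal diet: D — 1 of 3 types.

1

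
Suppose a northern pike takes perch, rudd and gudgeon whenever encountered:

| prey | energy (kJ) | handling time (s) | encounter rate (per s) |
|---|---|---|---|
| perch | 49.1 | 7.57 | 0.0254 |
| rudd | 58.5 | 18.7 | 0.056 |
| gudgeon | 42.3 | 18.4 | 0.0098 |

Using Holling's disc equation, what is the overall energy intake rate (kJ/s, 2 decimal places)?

R = (0.0254×49.1 + 0.056×58.5 + 0.0098×42.3) / (1 + 0.0254×7.57 + 0.056×18.7 + 0.0098×18.4) = 4.938/2.42 = 2.041 kJ/s.

2.04 kJ/s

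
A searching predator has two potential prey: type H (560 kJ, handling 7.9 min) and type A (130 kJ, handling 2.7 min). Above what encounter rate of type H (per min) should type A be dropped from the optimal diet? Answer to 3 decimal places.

0.268 per min

The zero-one rule: include type A iff E₂/h₂ > λE₁/(1+λh₁). Equality gives the switch point.
λE₁h₂ = E₂ + λE₂h₁ ⇒ λ = E₂/(E₁h₂ − E₂h₁) = 130/(1512 − 1027) = 0.268 per min.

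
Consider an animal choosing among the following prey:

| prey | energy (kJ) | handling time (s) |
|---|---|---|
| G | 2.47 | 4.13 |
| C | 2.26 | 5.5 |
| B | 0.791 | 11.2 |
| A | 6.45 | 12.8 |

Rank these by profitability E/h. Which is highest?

Profitability E/h (kJ/s): G = 2.47/4.13 = 0.598, C = 2.26/5.5 = 0.411, B = 0.791/11.2 = 0.0706, A = 6.45/12.8 = 0.504.
Ranked: G > A > C > B.

G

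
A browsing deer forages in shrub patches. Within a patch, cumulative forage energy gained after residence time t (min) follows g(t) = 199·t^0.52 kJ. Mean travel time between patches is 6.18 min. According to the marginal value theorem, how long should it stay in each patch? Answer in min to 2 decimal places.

6.70 min

Optimal t* satisfies g'(t*) = g(t*)/(T + t*).
g'(t) = 0.52·199·t^-0.48. Setting 0.52·199·t^-0.48 = 199·t^0.52/(6.18+t) gives 0.52(6.18+t) = t, so 0.48·t = 0.52×6.18.
t* = 0.52×6.18/0.48 = 6.695 min.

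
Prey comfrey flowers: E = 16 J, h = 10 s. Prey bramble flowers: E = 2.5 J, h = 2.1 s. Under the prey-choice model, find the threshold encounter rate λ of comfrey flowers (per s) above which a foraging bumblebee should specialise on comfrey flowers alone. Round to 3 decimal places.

0.291 per s

At the threshold, the rate on comfrey flowers alone equals the profitability of bramble flowers: λ·16/(1 + λ·10) = 2.5/2.1 = 1.19.
Rearranging, λ(16 − 1.19×10) = 1.19, so λ = 1.19/4.095 = 0.2907 per s.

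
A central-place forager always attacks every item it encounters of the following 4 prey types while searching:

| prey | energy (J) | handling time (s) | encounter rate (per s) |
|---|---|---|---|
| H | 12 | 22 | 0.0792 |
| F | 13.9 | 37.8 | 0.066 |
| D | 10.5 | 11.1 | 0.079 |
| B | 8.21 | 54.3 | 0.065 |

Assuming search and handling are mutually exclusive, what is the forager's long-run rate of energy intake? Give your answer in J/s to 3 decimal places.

0.335 J/s

R = Σλ_iE_i / (1 + Σλ_ih_i)
Numerator: 0.0792×12 + 0.066×13.9 + 0.079×10.5 + 0.065×8.21 = 3.231
Denominator: 1 + 0.0792×22 + 0.066×37.8 + 0.079×11.1 + 0.065×54.3 = 9.644
R = 3.231/9.644 = 0.335 J/s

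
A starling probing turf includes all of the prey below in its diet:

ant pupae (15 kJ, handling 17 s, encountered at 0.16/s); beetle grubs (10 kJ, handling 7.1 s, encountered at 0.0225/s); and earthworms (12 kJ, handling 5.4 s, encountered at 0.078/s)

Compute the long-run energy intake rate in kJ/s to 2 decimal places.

Energy encountered per unit search time: 0.16×15 + 0.0225×10 + 0.078×12 = 3.561 kJ/s.
Handling time per unit search time: 0.16×17 + 0.0225×7.1 + 0.078×5.4 = 3.301.
Rate = 3.561/(1 + 3.301) = 0.828 kJ/s.

0.83 kJ/s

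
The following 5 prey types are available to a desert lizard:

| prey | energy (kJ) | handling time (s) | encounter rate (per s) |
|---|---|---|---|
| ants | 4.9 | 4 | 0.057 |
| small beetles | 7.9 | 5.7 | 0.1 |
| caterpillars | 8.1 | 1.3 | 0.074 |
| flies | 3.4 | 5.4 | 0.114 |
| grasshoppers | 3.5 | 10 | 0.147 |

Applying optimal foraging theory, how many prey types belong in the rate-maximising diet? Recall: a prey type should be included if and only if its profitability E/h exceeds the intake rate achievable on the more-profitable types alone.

Rank by E/h (kJ/s): caterpillars 6.23, small beetles 1.39, ants 1.23, flies 0.63, grasshoppers 0.35. Include each in turn until the next type's E/h falls below the running intake rate.
Rate on top 1: 0.5468. small beetles: 1.39 > 0.5468 → include.
Rate on top 2: 0.8339. ants: 1.23 > 0.8339 → include.
Rate on top 3: 0.881. flies: 0.63 < 0.881 → exclude; stop.
Optimal diet: caterpillars, small beetles, ants — 3 of 5 types.

3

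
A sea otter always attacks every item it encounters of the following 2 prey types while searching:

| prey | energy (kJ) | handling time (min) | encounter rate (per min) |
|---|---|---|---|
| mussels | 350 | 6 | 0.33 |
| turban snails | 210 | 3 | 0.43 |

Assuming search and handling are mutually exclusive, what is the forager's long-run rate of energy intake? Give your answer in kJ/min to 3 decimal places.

48.197 kJ/min

R = (0.33×350 + 0.43×210) / (1 + 0.33×6 + 0.43×3) = 205.8/4.27 = 48.2 kJ/min.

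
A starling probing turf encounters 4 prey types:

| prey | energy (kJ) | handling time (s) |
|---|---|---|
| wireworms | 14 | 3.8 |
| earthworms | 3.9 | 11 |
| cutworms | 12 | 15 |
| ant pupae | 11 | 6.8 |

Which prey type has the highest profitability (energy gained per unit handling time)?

In descending order of E/h:
wireworms: 14/3.8 = 3.68 kJ/s
ant pupae: 11/6.8 = 1.62 kJ/s
cutworms: 12/15 = 0.8 kJ/s
earthworms: 3.9/11 = 0.355 kJ/s

wireworms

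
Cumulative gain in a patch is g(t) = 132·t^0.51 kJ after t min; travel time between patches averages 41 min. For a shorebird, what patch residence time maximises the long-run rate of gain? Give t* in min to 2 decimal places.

42.67 min

Optimal t* satisfies g'(t*) = g(t*)/(T + t*).
g'(t) = 0.51·132·t^-0.49. Setting 0.51·132·t^-0.49 = 132·t^0.51/(41+t) gives 0.51(41+t) = t, so 0.49·t = 0.51×41.
t* = 0.51×41/0.49 = 42.67 min.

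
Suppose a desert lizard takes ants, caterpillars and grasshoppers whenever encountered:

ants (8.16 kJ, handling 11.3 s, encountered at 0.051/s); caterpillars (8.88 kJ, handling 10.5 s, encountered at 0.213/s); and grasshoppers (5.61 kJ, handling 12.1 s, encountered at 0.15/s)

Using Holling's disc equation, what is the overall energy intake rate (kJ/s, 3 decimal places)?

0.560 kJ/s

R = (0.051×8.16 + 0.213×8.88 + 0.15×5.61) / (1 + 0.051×11.3 + 0.213×10.5 + 0.15×12.1) = 3.149/5.628 = 0.5596 kJ/s.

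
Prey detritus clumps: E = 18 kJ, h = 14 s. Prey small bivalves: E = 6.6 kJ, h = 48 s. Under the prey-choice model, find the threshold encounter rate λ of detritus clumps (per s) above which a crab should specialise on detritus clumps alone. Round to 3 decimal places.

Drop small bivalves once their profitability E₂/h₂ falls below the rate achievable on detritus clumps alone: E₂/h₂ = λE₁/(1 + λh₁).
Solve for λ: λE₁h₂ = E₂(1 + λh₁) → λ(E₁h₂ − E₂h₁) = E₂ → λ = E₂/(E₁h₂ − E₂h₁).
λ = 6.6/(18×48 − 6.6×14) = 6.6/771.6 = 0.008554 per s.

0.009 per s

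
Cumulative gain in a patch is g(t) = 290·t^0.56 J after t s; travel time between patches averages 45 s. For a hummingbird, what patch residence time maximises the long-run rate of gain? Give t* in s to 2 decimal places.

57.27 s

By the marginal value theorem, leave when the instantaneous gain rate g'(t) equals the habitat-wide average g(t)/(T + t).
g'(t) = 0.56·290·t^-0.44. Setting 0.56·290·t^-0.44 = 290·t^0.56/(45+t) gives 0.56(45+t) = t, so 0.44·t = 0.56×45.
t* = 0.56×45/0.44 = 57.27 s.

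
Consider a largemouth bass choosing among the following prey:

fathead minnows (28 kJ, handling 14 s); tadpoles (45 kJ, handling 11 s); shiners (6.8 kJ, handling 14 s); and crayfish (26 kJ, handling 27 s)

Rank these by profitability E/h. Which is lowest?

Profitability E/h (kJ/s): fathead minnows = 28/14 = 2, tadpoles = 45/11 = 4.09, shiners = 6.8/14 = 0.486, crayfish = 26/27 = 0.963.
Ranked: tadpoles > fathead minnows > crayfish > shiners.

shiners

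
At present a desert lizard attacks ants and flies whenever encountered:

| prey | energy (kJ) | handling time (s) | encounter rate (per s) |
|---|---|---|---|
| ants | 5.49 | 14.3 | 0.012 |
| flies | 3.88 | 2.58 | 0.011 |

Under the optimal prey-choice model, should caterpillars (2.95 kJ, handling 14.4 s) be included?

On ants and flies alone, R = ΣλE/(1+Σλh) = 0.1086/1.2 = 0.09047 kJ/s.
Profitability of caterpillars: 2.95/14.4 = 0.2049 kJ/s.
0.2049 > 0.09047, so adding caterpillars raises the average — include it.

Yes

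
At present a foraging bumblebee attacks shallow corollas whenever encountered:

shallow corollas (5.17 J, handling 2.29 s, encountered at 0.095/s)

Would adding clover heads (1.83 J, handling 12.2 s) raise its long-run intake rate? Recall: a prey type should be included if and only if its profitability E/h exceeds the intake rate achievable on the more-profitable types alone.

No

Current rate: (0.095×5.17)/(1 + 0.095×2.29) = 0.4034 J/s.
clover heads: E/h = 1.83/12.2 = 0.15 J/s.
Since 0.15 < R, time spent handling clover heads is better spent searching.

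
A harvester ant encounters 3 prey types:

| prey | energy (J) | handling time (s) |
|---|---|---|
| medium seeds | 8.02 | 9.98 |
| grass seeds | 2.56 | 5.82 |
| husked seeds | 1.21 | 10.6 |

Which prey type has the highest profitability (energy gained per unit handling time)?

medium seeds

Profitability E/h (J/s): medium seeds = 8.02/9.98 = 0.804, grass seeds = 2.56/5.82 = 0.44, husked seeds = 1.21/10.6 = 0.114.
Ranked: medium seeds > grass seeds > husked seeds.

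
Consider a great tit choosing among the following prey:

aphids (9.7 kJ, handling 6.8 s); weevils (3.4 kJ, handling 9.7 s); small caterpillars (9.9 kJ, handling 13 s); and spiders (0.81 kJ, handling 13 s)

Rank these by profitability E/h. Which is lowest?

In descending order of E/h:
aphids: 9.7/6.8 = 1.43 kJ/s
small caterpillars: 9.9/13 = 0.762 kJ/s
weevils: 3.4/9.7 = 0.351 kJ/s
spiders: 0.81/13 = 0.0623 kJ/s

spiders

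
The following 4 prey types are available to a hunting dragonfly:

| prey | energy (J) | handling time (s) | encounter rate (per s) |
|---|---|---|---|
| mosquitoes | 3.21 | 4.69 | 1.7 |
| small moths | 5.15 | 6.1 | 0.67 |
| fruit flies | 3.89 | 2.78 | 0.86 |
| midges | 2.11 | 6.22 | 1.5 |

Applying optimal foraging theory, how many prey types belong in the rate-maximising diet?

E/h in descending order: fruit flies 1.4, small moths 0.844, mosquitoes 0.684, midges 0.339 J/s. The optimal diet is the largest prefix of this list for which every included type satisfies E_i/h_i > R on the types above it.
Rate on top 1: 0.9866. small moths: 0.844 < 0.9866 → exclude; stop.
Optimal diet: fruit flies — 1 of 4 types.

1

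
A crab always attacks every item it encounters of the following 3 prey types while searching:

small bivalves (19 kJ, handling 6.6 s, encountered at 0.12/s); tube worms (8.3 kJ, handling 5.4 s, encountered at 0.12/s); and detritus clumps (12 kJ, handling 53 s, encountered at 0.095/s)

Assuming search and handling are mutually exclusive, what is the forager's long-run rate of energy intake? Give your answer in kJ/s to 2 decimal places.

R = (0.12×19 + 0.12×8.3 + 0.095×12) / (1 + 0.12×6.6 + 0.12×5.4 + 0.095×53) = 4.416/7.475 = 0.5908 kJ/s.

0.59 kJ/s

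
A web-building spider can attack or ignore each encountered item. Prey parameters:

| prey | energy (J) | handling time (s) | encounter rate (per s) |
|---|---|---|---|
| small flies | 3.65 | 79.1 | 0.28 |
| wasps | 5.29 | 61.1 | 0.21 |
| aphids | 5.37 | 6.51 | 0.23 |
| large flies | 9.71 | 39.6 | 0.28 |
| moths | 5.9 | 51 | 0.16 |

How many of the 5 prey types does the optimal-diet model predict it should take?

1

Profitabilities (E/h, J/s): aphids 0.825, large flies 0.245, moths 0.116, wasps 0.0866, small flies 0.0461. Add prey in this order while the next type's profitability exceeds the intake rate on those already taken.
Rate on top 1: 0.4946. large flies: 0.245 < 0.4946 → exclude; stop.
Optimal diet: aphids — 1 of 5 types.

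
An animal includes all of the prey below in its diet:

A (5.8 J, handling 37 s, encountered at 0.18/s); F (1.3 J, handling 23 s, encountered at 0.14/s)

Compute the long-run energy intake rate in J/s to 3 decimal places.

R = (0.18×5.8 + 0.14×1.3) / (1 + 0.18×37 + 0.14×23) = 1.226/10.88 = 0.1127 J/s.

0.113 J/s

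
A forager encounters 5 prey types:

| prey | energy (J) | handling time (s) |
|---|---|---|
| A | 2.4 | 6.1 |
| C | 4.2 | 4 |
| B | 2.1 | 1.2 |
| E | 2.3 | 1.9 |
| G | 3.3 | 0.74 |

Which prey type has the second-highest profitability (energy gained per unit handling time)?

B

In descending order of E/h:
G: 3.3/0.74 = 4.46 J/s
B: 2.1/1.2 = 1.75 J/s
E: 2.3/1.9 = 1.21 J/s
C: 4.2/4 = 1.05 J/s
A: 2.4/6.1 = 0.393 J/s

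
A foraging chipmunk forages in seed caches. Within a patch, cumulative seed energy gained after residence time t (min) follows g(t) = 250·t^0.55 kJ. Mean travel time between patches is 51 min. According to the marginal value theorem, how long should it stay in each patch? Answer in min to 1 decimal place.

By the marginal value theorem, leave when the instantaneous gain rate g'(t) equals the habitat-wide average g(t)/(T + t).
g'(t) = 0.55·250·t^-0.45. Setting 0.55·250·t^-0.45 = 250·t^0.55/(51+t) gives 0.55(51+t) = t, so 0.45·t = 0.55×51.
t* = 0.55×51/0.45 = 62.33 min.

62.3 min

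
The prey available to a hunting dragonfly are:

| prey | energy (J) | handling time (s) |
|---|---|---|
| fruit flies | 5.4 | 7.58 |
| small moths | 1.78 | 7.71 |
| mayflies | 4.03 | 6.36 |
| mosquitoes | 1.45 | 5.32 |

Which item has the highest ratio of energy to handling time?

In descending order of E/h:
fruit flies: 5.4/7.58 = 0.712 J/s
mayflies: 4.03/6.36 = 0.634 J/s
mosquitoes: 1.45/5.32 = 0.273 J/s
small moths: 1.78/7.71 = 0.231 J/s

fruit flies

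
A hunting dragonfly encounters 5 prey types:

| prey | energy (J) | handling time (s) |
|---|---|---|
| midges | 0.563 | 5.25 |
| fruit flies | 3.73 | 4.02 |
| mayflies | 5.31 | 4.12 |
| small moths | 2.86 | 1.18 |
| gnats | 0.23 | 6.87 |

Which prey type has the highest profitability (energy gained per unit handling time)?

In descending order of E/h:
small moths: 2.86/1.18 = 2.42 J/s
mayflies: 5.31/4.12 = 1.29 J/s
fruit flies: 3.73/4.02 = 0.928 J/s
midges: 0.563/5.25 = 0.107 J/s
gnats: 0.23/6.87 = 0.0335 J/s

small moths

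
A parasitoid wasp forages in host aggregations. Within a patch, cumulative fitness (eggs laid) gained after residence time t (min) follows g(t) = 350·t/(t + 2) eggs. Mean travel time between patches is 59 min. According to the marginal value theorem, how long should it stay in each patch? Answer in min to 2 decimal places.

10.86 min

By the marginal value theorem, leave when the instantaneous gain rate g'(t) equals the habitat-wide average g(t)/(T + t).
g'(t) = 350·2/(t + 2)². Setting 350·2/(t+2)² = 350t/[(t+2)(59+t)] gives 2(59+t) = t(t+2), so t² = 2×59 = 118.
t* = √118 = 10.86 min.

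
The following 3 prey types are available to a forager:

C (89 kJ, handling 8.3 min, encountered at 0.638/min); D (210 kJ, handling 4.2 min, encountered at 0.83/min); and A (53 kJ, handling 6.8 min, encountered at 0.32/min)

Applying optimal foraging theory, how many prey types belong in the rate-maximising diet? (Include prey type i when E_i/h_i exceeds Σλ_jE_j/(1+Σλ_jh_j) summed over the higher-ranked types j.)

Profitabilities (E/h, kJ/min): D 50, C 10.7, A 7.79. Add prey in this order while the next type's profitability exceeds the intake rate on those already taken.
Rate on top 1: 38.85. C: 10.7 < 38.85 → exclude; stop.
Optimal diet: D — 1 of 3 types.

1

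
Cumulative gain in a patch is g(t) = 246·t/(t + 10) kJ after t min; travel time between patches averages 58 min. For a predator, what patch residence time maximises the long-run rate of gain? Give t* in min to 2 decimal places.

By the marginal value theorem, leave when the instantaneous gain rate g'(t) equals the habitat-wide average g(t)/(T + t).
g'(t) = 246·10/(t + 10)². Setting 246·10/(t+10)² = 246t/[(t+10)(58+t)] gives 10(58+t) = t(t+10), so t² = 10×58 = 580.
t* = √580 = 24.08 min.

24.08 min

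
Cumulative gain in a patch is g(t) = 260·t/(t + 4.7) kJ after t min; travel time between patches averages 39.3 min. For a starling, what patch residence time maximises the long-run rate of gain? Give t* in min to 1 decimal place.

13.6 min

By the marginal value theorem, leave when the instantaneous gain rate g'(t) equals the habitat-wide average g(t)/(T + t).
g'(t) = 260·4.7/(t + 4.7)². Setting 260·4.7/(t+4.7)² = 260t/[(t+4.7)(39.3+t)] gives 4.7(39.3+t) = t(t+4.7), so t² = 4.7×39.3 = 184.7.
t* = √184.7 = 13.59 min.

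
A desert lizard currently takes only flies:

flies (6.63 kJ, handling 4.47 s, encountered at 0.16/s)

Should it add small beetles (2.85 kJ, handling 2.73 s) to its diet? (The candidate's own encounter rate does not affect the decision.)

Yes

On flies alone, R = ΣλE/(1+Σλh) = 1.061/1.715 = 0.6185 kJ/s.
small beetles: E/h = 2.85/2.73 = 1.044 kJ/s.
1.044 > 0.6185, so adding small beetles raises the average — include it.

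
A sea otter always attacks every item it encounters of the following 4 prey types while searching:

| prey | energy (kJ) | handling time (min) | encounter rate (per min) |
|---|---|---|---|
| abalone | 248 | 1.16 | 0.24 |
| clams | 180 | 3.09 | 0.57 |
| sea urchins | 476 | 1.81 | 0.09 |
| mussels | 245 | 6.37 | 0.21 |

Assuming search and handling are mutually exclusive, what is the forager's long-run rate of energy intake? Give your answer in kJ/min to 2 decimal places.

56.47 kJ/min

Energy encountered per unit search time: 0.24×248 + 0.57×180 + 0.09×476 + 0.21×245 = 256.4 kJ/min.
Handling time per unit search time: 0.24×1.16 + 0.57×3.09 + 0.09×1.81 + 0.21×6.37 = 3.54.
Rate = 256.4/(1 + 3.54) = 56.47 kJ/min.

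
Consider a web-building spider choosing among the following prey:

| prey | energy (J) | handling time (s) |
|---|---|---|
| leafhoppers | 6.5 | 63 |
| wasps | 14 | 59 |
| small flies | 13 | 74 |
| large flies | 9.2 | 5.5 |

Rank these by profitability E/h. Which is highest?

large flies

Profitability E/h (J/s): leafhoppers = 6.5/63 = 0.103, wasps = 14/59 = 0.237, small flies = 13/74 = 0.176, large flies = 9.2/5.5 = 1.67.
Ranked: large flies > wasps > small flies > leafhoppers.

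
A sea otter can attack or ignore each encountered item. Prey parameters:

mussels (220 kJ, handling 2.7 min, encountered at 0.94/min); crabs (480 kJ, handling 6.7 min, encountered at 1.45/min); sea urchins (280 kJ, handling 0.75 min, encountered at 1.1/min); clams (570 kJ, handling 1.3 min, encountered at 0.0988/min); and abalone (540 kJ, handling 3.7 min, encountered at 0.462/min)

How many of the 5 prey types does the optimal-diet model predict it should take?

Profitabilities (E/h, kJ/min): clams 438, sea urchins 373, abalone 146, mussels 81.5, crabs 71.6. Add prey in this order while the next type's profitability exceeds the intake rate on those already taken.
Rate on top 1: 49.91. sea urchins: 373 > 49.91 → include.
Rate on top 2: 186.5. abalone: 146 < 186.5 → exclude; stop.
Optimal diet: clams, sea urchins — 2 of 5 types.

2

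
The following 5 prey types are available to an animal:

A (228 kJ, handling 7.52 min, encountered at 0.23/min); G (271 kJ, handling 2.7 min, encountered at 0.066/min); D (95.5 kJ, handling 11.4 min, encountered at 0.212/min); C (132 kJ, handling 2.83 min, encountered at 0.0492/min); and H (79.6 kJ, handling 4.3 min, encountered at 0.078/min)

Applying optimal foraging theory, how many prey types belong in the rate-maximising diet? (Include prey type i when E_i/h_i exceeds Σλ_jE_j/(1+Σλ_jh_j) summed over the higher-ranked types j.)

Profitabilities (E/h, kJ/min): G 100, C 46.6, A 30.3, H 18.5, D 8.38. Add prey in this order while the next type's profitability exceeds the intake rate on those already taken.
Rate on top 1: 15.18. C: 46.6 > 15.18 → include.
Rate on top 2: 18.51. A: 30.3 > 18.51 → include.
Rate on top 3: 25.21. H: 18.5 < 25.21 → exclude; stop.
Optimal diet: G, C, A — 3 of 5 types.

3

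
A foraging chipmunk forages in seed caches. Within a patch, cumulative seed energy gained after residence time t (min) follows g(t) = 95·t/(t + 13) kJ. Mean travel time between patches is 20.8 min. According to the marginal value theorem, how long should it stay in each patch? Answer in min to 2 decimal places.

16.44 min

By the marginal value theorem, leave when the instantaneous gain rate g'(t) equals the habitat-wide average g(t)/(T + t).
g'(t) = 95·13/(t + 13)². Setting 95·13/(t+13)² = 95t/[(t+13)(20.8+t)] gives 13(20.8+t) = t(t+13), so t² = 13×20.8 = 270.4.
t* = √270.4 = 16.44 min.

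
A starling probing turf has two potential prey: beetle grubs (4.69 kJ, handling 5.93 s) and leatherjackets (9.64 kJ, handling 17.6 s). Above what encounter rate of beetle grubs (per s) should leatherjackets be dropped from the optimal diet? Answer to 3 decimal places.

0.380 per s

The zero-one rule: include leatherjackets iff E₂/h₂ > λE₁/(1+λh₁). Equality gives the switch point.
λE₁h₂ = E₂ + λE₂h₁ ⇒ λ = E₂/(E₁h₂ − E₂h₁) = 9.64/(82.54 − 57.17) = 0.3798 per s.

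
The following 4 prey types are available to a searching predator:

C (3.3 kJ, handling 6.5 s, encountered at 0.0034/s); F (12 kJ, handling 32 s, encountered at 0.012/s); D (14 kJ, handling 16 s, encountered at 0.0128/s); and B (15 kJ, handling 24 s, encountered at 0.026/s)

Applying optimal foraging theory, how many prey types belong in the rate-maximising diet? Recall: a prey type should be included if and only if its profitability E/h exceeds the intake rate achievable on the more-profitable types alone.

4

Profitabilities (E/h, kJ/s): D 0.875, B 0.625, C 0.508, F 0.375. Add prey in this order while the next type's profitability exceeds the intake rate on those already taken.
Rate on top 1: 0.1487. B: 0.625 > 0.1487 → include.
Rate on top 2: 0.3112. C: 0.508 > 0.3112 → include.
Rate on top 3: 0.3136. F: 0.375 > 0.3136 → include.
Optimal diet: D, B, C, F — 4 of 4 types.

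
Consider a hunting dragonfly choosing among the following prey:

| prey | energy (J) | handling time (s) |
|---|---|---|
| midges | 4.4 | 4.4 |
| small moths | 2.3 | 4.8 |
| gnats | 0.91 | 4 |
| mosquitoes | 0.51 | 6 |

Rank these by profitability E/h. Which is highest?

midges

Profitability E/h (J/s): midges = 4.4/4.4 = 1, small moths = 2.3/4.8 = 0.479, gnats = 0.91/4 = 0.228, mosquitoes = 0.51/6 = 0.085.
Ranked: midges > small moths > gnats > mosquitoes.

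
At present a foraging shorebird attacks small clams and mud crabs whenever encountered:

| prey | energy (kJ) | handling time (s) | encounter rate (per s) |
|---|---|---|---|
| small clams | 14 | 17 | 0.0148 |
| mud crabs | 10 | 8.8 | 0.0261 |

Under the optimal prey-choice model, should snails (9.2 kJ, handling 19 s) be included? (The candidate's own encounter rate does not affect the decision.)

Yes

Intake rate on the current diet: R = (0.0148×14 + 0.0261×10) / (1 + 0.0148×17 + 0.0261×8.8) = 0.4682/1.481 = 0.3161 kJ/s.
snails: E/h = 9.2/19 = 0.4842 kJ/s.
0.4842 > 0.3161, so adding snails raises the average — include it.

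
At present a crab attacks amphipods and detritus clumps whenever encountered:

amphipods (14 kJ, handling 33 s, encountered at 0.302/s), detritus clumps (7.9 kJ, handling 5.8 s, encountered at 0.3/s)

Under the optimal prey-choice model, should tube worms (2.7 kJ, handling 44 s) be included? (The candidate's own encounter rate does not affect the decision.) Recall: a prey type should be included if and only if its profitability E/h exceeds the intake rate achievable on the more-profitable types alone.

Current rate: (0.302×14 + 0.3×7.9)/(1 + 0.302×33 + 0.3×5.8) = 0.5193 kJ/s.
tube worms: E/h = 2.7/44 = 0.06136 kJ/s.
0.06136 < 0.5193, so adding tube worms would lower the average — exclude it.

No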